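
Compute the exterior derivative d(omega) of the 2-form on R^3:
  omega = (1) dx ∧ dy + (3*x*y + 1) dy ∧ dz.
d(omega) = (3*y) dx ∧ dy ∧ dz

For a 2-form omega = sum_{i<j} g_{ij} dx_i ∧ dx_j, the exterior derivative is
  d(omega) = sum_{i<j} d(g_{ij}) ∧ dx_i ∧ dx_j = sum_{i<j, k} (∂g_{ij}/∂x_k) dx_k ∧ dx_i ∧ dx_j.
Expand each term, using dx_k ∧ dx_i ∧ dx_j = sgn(permutation) dx_{(a)} ∧ dx_{(b)} ∧ dx_{(c)} with (a < b < c) sorted:
  d(3*x*y + 1) includes (∂/∂x)(3*x*y + 1) dx = (3*y) dx, which multiplied by dy ∧ dz gives (3*y) dx ∧ dy ∧ dz
Collecting like 3-forms: d(omega) = (3*y) dx ∧ dy ∧ dz.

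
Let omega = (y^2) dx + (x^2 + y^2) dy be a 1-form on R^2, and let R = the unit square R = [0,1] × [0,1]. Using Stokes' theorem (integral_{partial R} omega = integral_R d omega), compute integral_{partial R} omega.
integral_(partial R) omega = 0

Stokes: integral_partial_R omega = integral_R d omega with d omega = (∂Q/∂x - ∂P/∂y) dx ∧ dy.
  ∂Q/∂x = 2*x
  ∂P/∂y = 2*y
  integrand = ∂Q/∂x - ∂P/∂y = 2*x - 2*y.
Integrating over R: integral_0^1 integral_0^1 (2*x - 2*y) dx dy = 0.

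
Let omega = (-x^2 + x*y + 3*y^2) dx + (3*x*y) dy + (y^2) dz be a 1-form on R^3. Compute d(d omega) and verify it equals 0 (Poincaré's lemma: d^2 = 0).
d(d omega) = 0

Step 1: d omega = sum_{i<j} (∂f_j/∂x_i - ∂f_i/∂x_j) dx_i ∧ dx_j:
  coeff of dx ∧ dy: -x - 3*y
  coeff of dx ∧ dz: 0
  coeff of dy ∧ dz: 2*y
Step 2: Apply d again to each 2-form coefficient. The only possible 3-form in R^3 is dx ∧ dy ∧ dz, with coefficient
  ∂(coeff of dy∧dz)/∂x - ∂(coeff of dx∧dz)/∂y + ∂(coeff of dx∧dy)/∂z
  = ∂/∂x (2*y) - ∂/∂y (0) + ∂/∂z (-x - 3*y).
Each of these terms simplifies to sums of mixed partials that cancel in pairs. The result is 0 (by equality of mixed partials for smooth functions — Schwarz / Clairaut).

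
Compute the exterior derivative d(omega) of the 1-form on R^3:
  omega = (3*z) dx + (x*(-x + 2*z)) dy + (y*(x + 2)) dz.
d(omega) = (-2*x + 2*z) dx ∧ dy + (y - 3) dx ∧ dz + (2 - x) dy ∧ dz

For a 1-form omega = sum_i f_i dx_i, the exterior derivative is
  d(omega) = sum_{i < j} (∂f_j/∂x_i - ∂f_i/∂x_j) dx_i ∧ dx_j.
  coefficient of dx ∧ dy: ∂f_2/∂x - ∂f_1/∂y = ∂(x*(-x + 2*z))/∂x - ∂(3*z)/∂y = -2*x + 2*z
  coefficient of dx ∧ dz: ∂f_3/∂x - ∂f_1/∂z = ∂(y*(x + 2))/∂x - ∂(3*z)/∂z = y - 3
  coefficient of dy ∧ dz: ∂f_3/∂y - ∂f_2/∂z = ∂(y*(x + 2))/∂y - ∂(x*(-x + 2*z))/∂z = 2 - x
Assembling: d(omega) = (-2*x + 2*z) dx ∧ dy + (y - 3) dx ∧ dz + (2 - x) dy ∧ dz.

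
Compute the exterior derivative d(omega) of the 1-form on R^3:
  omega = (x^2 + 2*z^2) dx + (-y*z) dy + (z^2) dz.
d(omega) = (-4*z) dx ∧ dz + (y) dy ∧ dz

For a 1-form omega = sum_i f_i dx_i, the exterior derivative is
  d(omega) = sum_{i < j} (∂f_j/∂x_i - ∂f_i/∂x_j) dx_i ∧ dx_j.
  coefficient of dx ∧ dz: ∂f_3/∂x - ∂f_1/∂z = ∂(z^2)/∂x - ∂(x^2 + 2*z^2)/∂z = -4*z
  coefficient of dy ∧ dz: ∂f_3/∂y - ∂f_2/∂z = ∂(z^2)/∂y - ∂(-y*z)/∂z = y
Assembling: d(omega) = (-4*z) dx ∧ dz + (y) dy ∧ dz.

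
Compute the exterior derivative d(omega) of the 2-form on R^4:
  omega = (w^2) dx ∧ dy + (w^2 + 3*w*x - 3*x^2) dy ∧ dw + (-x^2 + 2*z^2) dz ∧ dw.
d(omega) = (5*w - 6*x) dx ∧ dy ∧ dw + (-2*x) dx ∧ dz ∧ dw

For a 2-form omega = sum_{i<j} g_{ij} dx_i ∧ dx_j, the exterior derivative is
  d(omega) = sum_{i<j} d(g_{ij}) ∧ dx_i ∧ dx_j = sum_{i<j, k} (∂g_{ij}/∂x_k) dx_k ∧ dx_i ∧ dx_j.
Expand each term, using dx_k ∧ dx_i ∧ dx_j = sgn(permutation) dx_{(a)} ∧ dx_{(b)} ∧ dx_{(c)} with (a < b < c) sorted:
  d(w^2) includes (∂/∂w)(w^2) dw = (2*w) dw, which multiplied by dx ∧ dy gives (2*w) dx ∧ dy ∧ dw
  d(w^2 + 3*w*x - 3*x^2) includes (∂/∂x)(w^2 + 3*w*x - 3*x^2) dx = (3*w - 6*x) dx, which multiplied by dy ∧ dw gives (3*w - 6*x) dx ∧ dy ∧ dw
  d(-x^2 + 2*z^2) includes (∂/∂x)(-x^2 + 2*z^2) dx = (-2*x) dx, which multiplied by dz ∧ dw gives (-2*x) dx ∧ dz ∧ dw
Collecting like 3-forms: d(omega) = (5*w - 6*x) dx ∧ dy ∧ dw + (-2*x) dx ∧ dz ∧ dw.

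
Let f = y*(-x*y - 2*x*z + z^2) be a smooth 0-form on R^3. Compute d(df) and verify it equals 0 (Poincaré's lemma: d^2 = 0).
d(df) = 0

Step 1: df = sum_i (∂f/∂x_i) dx_i = (y*(-y - 2*z)) dx + (-2*x*y - 2*x*z + z^2) dy + (2*y*(-x + z)) dz.
Step 2: Apply d again. Using the 1-form formula, the coefficient of dx ∧ dy in d(df) is ∂^2 f/∂x ∂y - ∂^2 f/∂y ∂x = (-2*y - 2*z) - (-2*y - 2*z) = 0 (equality of mixed partials for smooth f).
Similarly for dx ∧ dz and dy ∧ dz — all coefficients vanish. So d(df) = 0.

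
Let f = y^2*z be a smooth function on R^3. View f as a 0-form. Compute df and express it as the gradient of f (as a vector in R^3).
df = (0) dx + (2*y*z) dy + (y^2) dz; grad f = (0, 2*y*z, y^2)

For a 0-form f, d f = (∂f/∂x) dx + (∂f/∂y) dy + (∂f/∂z) dz. The components of the vector representation are exactly the entries of grad f in Cartesian coordinates:
  ∂f/∂x = 0
  ∂f/∂y = 2*y*z
  ∂f/∂z = y^2.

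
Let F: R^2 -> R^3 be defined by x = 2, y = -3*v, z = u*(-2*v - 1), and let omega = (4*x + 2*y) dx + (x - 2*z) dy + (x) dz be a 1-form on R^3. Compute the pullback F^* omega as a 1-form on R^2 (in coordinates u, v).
F^* omega = (-4*v - 2) du + (-12*u*v - 10*u - 6) dv

Using F^*(f dg) = (f ∘ F) d(g ∘ F), substitute each coordinate x_i by F_i(u, v) in f_i, and replace dx_i by d F_i = (∂F_i/∂u) du + (∂F_i/∂v) dv.
  For the x component: f_1(F) = 8 - 6*v; d F_1 = (0) du + (0) dv
  For the y component: f_2(F) = 4*u*v + 2*u + 2; d F_2 = (0) du + (-3) dv
  For the z component: f_3(F) = 2; d F_3 = (-2*v - 1) du + (-2*u) dv
Combining and collecting du, dv coefficients:
  coeff of du: -4*v - 2
  coeff of dv: -12*u*v - 10*u - 6
F^* omega = (-4*v - 2) du + (-12*u*v - 10*u - 6) dv.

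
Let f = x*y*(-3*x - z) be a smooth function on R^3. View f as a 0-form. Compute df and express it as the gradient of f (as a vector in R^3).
df = (y*(-6*x - z)) dx + (x*(-3*x - z)) dy + (-x*y) dz; grad f = (y*(-6*x - z), x*(-3*x - z), -x*y)

For a 0-form f, d f = (∂f/∂x) dx + (∂f/∂y) dy + (∂f/∂z) dz. The components of the vector representation are exactly the entries of grad f in Cartesian coordinates:
  ∂f/∂x = y*(-6*x - z)
  ∂f/∂y = x*(-3*x - z)
  ∂f/∂z = -x*y.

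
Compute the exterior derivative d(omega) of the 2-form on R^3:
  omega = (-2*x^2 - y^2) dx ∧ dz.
d(omega) = (2*y) dx ∧ dy ∧ dz

For a 2-form omega = sum_{i<j} g_{ij} dx_i ∧ dx_j, the exterior derivative is
  d(omega) = sum_{i<j} d(g_{ij}) ∧ dx_i ∧ dx_j = sum_{i<j, k} (∂g_{ij}/∂x_k) dx_k ∧ dx_i ∧ dx_j.
Expand each term, using dx_k ∧ dx_i ∧ dx_j = sgn(permutation) dx_{(a)} ∧ dx_{(b)} ∧ dx_{(c)} with (a < b < c) sorted:
  d(-2*x^2 - y^2) includes (∂/∂y)(-2*x^2 - y^2) dy = (-2*y) dy, which multiplied by dx ∧ dz gives (2*y) dx ∧ dy ∧ dz
Collecting like 3-forms: d(omega) = (2*y) dx ∧ dy ∧ dz.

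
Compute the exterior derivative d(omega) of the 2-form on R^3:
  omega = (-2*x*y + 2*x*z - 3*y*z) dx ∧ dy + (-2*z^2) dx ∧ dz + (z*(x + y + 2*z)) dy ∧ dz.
d(omega) = (2*x - 3*y + z) dx ∧ dy ∧ dz

For a 2-form omega = sum_{i<j} g_{ij} dx_i ∧ dx_j, the exterior derivative is
  d(omega) = sum_{i<j} d(g_{ij}) ∧ dx_i ∧ dx_j = sum_{i<j, k} (∂g_{ij}/∂x_k) dx_k ∧ dx_i ∧ dx_j.
Expand each term, using dx_k ∧ dx_i ∧ dx_j = sgn(permutation) dx_{(a)} ∧ dx_{(b)} ∧ dx_{(c)} with (a < b < c) sorted:
  d(-2*x*y + 2*x*z - 3*y*z) includes (∂/∂z)(-2*x*y + 2*x*z - 3*y*z) dz = (2*x - 3*y) dz, which multiplied by dx ∧ dy gives (2*x - 3*y) dx ∧ dy ∧ dz
  d(z*(x + y + 2*z)) includes (∂/∂x)(z*(x + y + 2*z)) dx = (z) dx, which multiplied by dy ∧ dz gives (z) dx ∧ dy ∧ dz
Collecting like 3-forms: d(omega) = (2*x - 3*y + z) dx ∧ dy ∧ dz.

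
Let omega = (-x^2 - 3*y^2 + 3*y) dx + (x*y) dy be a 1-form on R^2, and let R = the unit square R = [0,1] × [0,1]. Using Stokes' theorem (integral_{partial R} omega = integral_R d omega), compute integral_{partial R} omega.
integral_(partial R) omega = 1/2

Stokes: integral_partial_R omega = integral_R d omega with d omega = (∂Q/∂x - ∂P/∂y) dx ∧ dy.
  ∂Q/∂x = y
  ∂P/∂y = 3 - 6*y
  integrand = ∂Q/∂x - ∂P/∂y = 7*y - 3.
Integrating over R: integral_0^1 integral_0^1 (7*y - 3) dx dy = 1/2.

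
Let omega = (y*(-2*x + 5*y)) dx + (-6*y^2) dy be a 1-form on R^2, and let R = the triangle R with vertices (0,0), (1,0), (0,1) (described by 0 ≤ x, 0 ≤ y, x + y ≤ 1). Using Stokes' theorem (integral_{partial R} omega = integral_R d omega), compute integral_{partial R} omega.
integral_(partial R) omega = -4/3

Stokes: integral_partial_R omega = integral_R d omega with d omega = (∂Q/∂x - ∂P/∂y) dx ∧ dy.
  ∂Q/∂x = 0
  ∂P/∂y = -2*x + 10*y
  integrand = ∂Q/∂x - ∂P/∂y = 2*x - 10*y.
Integrating over R: integral_0^1 integral_0^{1-x} (2*x - 10*y) dy dx = -4/3.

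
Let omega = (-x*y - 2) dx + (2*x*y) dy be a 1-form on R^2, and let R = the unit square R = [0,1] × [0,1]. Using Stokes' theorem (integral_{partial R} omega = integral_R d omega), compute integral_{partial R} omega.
integral_(partial R) omega = 3/2

Stokes: integral_partial_R omega = integral_R d omega with d omega = (∂Q/∂x - ∂P/∂y) dx ∧ dy.
  ∂Q/∂x = 2*y
  ∂P/∂y = -x
  integrand = ∂Q/∂x - ∂P/∂y = x + 2*y.
Integrating over R: integral_0^1 integral_0^1 (x + 2*y) dx dy = 3/2.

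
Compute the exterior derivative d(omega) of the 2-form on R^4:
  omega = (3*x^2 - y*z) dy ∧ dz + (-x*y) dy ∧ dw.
d(omega) = (6*x) dx ∧ dy ∧ dz + (-y) dx ∧ dy ∧ dw

For a 2-form omega = sum_{i<j} g_{ij} dx_i ∧ dx_j, the exterior derivative is
  d(omega) = sum_{i<j} d(g_{ij}) ∧ dx_i ∧ dx_j = sum_{i<j, k} (∂g_{ij}/∂x_k) dx_k ∧ dx_i ∧ dx_j.
Expand each term, using dx_k ∧ dx_i ∧ dx_j = sgn(permutation) dx_{(a)} ∧ dx_{(b)} ∧ dx_{(c)} with (a < b < c) sorted:
  d(3*x^2 - y*z) includes (∂/∂x)(3*x^2 - y*z) dx = (6*x) dx, which multiplied by dy ∧ dz gives (6*x) dx ∧ dy ∧ dz
  d(-x*y) includes (∂/∂x)(-x*y) dx = (-y) dx, which multiplied by dy ∧ dw gives (-y) dx ∧ dy ∧ dw
Collecting like 3-forms: d(omega) = (6*x) dx ∧ dy ∧ dz + (-y) dx ∧ dy ∧ dw.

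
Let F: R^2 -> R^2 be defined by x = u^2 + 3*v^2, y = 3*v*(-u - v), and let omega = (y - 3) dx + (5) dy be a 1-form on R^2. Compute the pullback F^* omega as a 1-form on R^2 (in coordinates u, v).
F^* omega = (-6*u^2*v - 6*u*v^2 - 6*u - 15*v) du + (-18*u*v^2 - 15*u - 18*v^3 - 48*v) dv

Using F^*(f dg) = (f ∘ F) d(g ∘ F), substitute each coordinate x_i by F_i(u, v) in f_i, and replace dx_i by d F_i = (∂F_i/∂u) du + (∂F_i/∂v) dv.
  For the x component: f_1(F) = -3*u*v - 3*v^2 - 3; d F_1 = (2*u) du + (6*v) dv
  For the y component: f_2(F) = 5; d F_2 = (-3*v) du + (-3*u - 6*v) dv
Combining and collecting du, dv coefficients:
  coeff of du: -6*u^2*v - 6*u*v^2 - 6*u - 15*v
  coeff of dv: -18*u*v^2 - 15*u - 18*v^3 - 48*v
F^* omega = (-6*u^2*v - 6*u*v^2 - 6*u - 15*v) du + (-18*u*v^2 - 15*u - 18*v^3 - 48*v) dv.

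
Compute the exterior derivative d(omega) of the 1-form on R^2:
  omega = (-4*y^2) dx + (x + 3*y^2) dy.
d(omega) = (8*y + 1) dx ∧ dy

For a 1-form omega = sum_i f_i dx_i, the exterior derivative is
  d(omega) = sum_{i < j} (∂f_j/∂x_i - ∂f_i/∂x_j) dx_i ∧ dx_j.
  coefficient of dx ∧ dy: ∂f_2/∂x - ∂f_1/∂y = ∂(x + 3*y^2)/∂x - ∂(-4*y^2)/∂y = 8*y + 1
Assembling: d(omega) = (8*y + 1) dx ∧ dy.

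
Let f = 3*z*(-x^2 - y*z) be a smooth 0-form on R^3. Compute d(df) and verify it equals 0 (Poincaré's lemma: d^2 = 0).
d(df) = 0

Step 1: df = sum_i (∂f/∂x_i) dx_i = (-6*x*z) dx + (-3*z^2) dy + (-3*x^2 - 6*y*z) dz.
Step 2: Apply d again. Using the 1-form formula, the coefficient of dx ∧ dy in d(df) is ∂^2 f/∂x ∂y - ∂^2 f/∂y ∂x = (0) - (0) = 0 (equality of mixed partials for smooth f).
Similarly for dx ∧ dz and dy ∧ dz — all coefficients vanish. So d(df) = 0.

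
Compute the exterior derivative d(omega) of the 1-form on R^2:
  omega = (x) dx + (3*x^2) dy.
d(omega) = (6*x) dx ∧ dy

For a 1-form omega = sum_i f_i dx_i, the exterior derivative is
  d(omega) = sum_{i < j} (∂f_j/∂x_i - ∂f_i/∂x_j) dx_i ∧ dx_j.
  coefficient of dx ∧ dy: ∂f_2/∂x - ∂f_1/∂y = ∂(3*x^2)/∂x - ∂(x)/∂y = 6*x
Assembling: d(omega) = (6*x) dx ∧ dy.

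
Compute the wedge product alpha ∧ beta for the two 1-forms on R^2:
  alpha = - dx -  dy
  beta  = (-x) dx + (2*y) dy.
alpha ∧ beta = (-x - 2*y) dx ∧ dy

Distribute the wedge, using dx_i ∧ dx_j = -dx_j ∧ dx_i and dx_i ∧ dx_i = 0. For each pair (i, j) with i < j, the coefficient of dx_i ∧ dx_j in alpha ∧ beta is (alpha_i * beta_j - alpha_j * beta_i). Collecting: alpha ∧ beta = (-x - 2*y) dx ∧ dy.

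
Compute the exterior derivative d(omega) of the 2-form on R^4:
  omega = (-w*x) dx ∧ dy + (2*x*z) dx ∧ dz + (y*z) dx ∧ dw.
d(omega) = (-x - z) dx ∧ dy ∧ dw + (-y) dx ∧ dz ∧ dw

For a 2-form omega = sum_{i<j} g_{ij} dx_i ∧ dx_j, the exterior derivative is
  d(omega) = sum_{i<j} d(g_{ij}) ∧ dx_i ∧ dx_j = sum_{i<j, k} (∂g_{ij}/∂x_k) dx_k ∧ dx_i ∧ dx_j.
Expand each term, using dx_k ∧ dx_i ∧ dx_j = sgn(permutation) dx_{(a)} ∧ dx_{(b)} ∧ dx_{(c)} with (a < b < c) sorted:
  d(-w*x) includes (∂/∂w)(-w*x) dw = (-x) dw, which multiplied by dx ∧ dy gives (-x) dx ∧ dy ∧ dw
  d(y*z) includes (∂/∂y)(y*z) dy = (z) dy, which multiplied by dx ∧ dw gives (-z) dx ∧ dy ∧ dw
  d(y*z) includes (∂/∂z)(y*z) dz = (y) dz, which multiplied by dx ∧ dw gives (-y) dx ∧ dz ∧ dw
Collecting like 3-forms: d(omega) = (-x - z) dx ∧ dy ∧ dw + (-y) dx ∧ dz ∧ dw.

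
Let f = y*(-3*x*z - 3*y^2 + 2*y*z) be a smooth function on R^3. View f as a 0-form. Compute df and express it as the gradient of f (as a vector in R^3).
df = (-3*y*z) dx + (-3*x*z - 9*y^2 + 4*y*z) dy + (y*(-3*x + 2*y)) dz; grad f = (-3*y*z, -3*x*z - 9*y^2 + 4*y*z, y*(-3*x + 2*y))

For a 0-form f, d f = (∂f/∂x) dx + (∂f/∂y) dy + (∂f/∂z) dz. The components of the vector representation are exactly the entries of grad f in Cartesian coordinates:
  ∂f/∂x = -3*y*z
  ∂f/∂y = -3*x*z - 9*y^2 + 4*y*z
  ∂f/∂z = y*(-3*x + 2*y).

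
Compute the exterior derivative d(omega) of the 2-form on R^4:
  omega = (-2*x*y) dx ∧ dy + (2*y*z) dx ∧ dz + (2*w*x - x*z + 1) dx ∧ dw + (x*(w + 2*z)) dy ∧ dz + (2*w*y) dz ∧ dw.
d(omega) = (w) dx ∧ dy ∧ dz + (x) dx ∧ dz ∧ dw + (2*w + x) dy ∧ dz ∧ dw

For a 2-form omega = sum_{i<j} g_{ij} dx_i ∧ dx_j, the exterior derivative is
  d(omega) = sum_{i<j} d(g_{ij}) ∧ dx_i ∧ dx_j = sum_{i<j, k} (∂g_{ij}/∂x_k) dx_k ∧ dx_i ∧ dx_j.
Expand each term, using dx_k ∧ dx_i ∧ dx_j = sgn(permutation) dx_{(a)} ∧ dx_{(b)} ∧ dx_{(c)} with (a < b < c) sorted:
  d(2*y*z) includes (∂/∂y)(2*y*z) dy = (2*z) dy, which multiplied by dx ∧ dz gives (-2*z) dx ∧ dy ∧ dz
  d(2*w*x - x*z + 1) includes (∂/∂z)(2*w*x - x*z + 1) dz = (-x) dz, which multiplied by dx ∧ dw gives (x) dx ∧ dz ∧ dw
  d(x*(w + 2*z)) includes (∂/∂x)(x*(w + 2*z)) dx = (w + 2*z) dx, which multiplied by dy ∧ dz gives (w + 2*z) dx ∧ dy ∧ dz
  d(x*(w + 2*z)) includes (∂/∂w)(x*(w + 2*z)) dw = (x) dw, which multiplied by dy ∧ dz gives (x) dy ∧ dz ∧ dw
  d(2*w*y) includes (∂/∂y)(2*w*y) dy = (2*w) dy, which multiplied by dz ∧ dw gives (2*w) dy ∧ dz ∧ dw
Collecting like 3-forms: d(omega) = (w) dx ∧ dy ∧ dz + (x) dx ∧ dz ∧ dw + (2*w + x) dy ∧ dz ∧ dw.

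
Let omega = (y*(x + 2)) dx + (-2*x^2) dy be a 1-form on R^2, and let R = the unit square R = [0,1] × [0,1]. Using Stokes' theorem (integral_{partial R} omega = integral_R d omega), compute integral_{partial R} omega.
integral_(partial R) omega = -9/2

Stokes: integral_partial_R omega = integral_R d omega with d omega = (∂Q/∂x - ∂P/∂y) dx ∧ dy.
  ∂Q/∂x = -4*x
  ∂P/∂y = x + 2
  integrand = ∂Q/∂x - ∂P/∂y = -5*x - 2.
Integrating over R: integral_0^1 integral_0^1 (-5*x - 2) dx dy = -9/2.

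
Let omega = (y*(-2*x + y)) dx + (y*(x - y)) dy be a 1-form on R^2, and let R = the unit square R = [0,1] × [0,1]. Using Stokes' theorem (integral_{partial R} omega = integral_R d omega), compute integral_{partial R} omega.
integral_(partial R) omega = 1/2

Stokes: integral_partial_R omega = integral_R d omega with d omega = (∂Q/∂x - ∂P/∂y) dx ∧ dy.
  ∂Q/∂x = y
  ∂P/∂y = -2*x + 2*y
  integrand = ∂Q/∂x - ∂P/∂y = 2*x - y.
Integrating over R: integral_0^1 integral_0^1 (2*x - y) dx dy = 1/2.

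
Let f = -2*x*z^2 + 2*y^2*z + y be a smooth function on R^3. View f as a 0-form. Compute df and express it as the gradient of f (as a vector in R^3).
df = (-2*z^2) dx + (4*y*z + 1) dy + (-4*x*z + 2*y^2) dz; grad f = (-2*z^2, 4*y*z + 1, -4*x*z + 2*y^2)

For a 0-form f, d f = (∂f/∂x) dx + (∂f/∂y) dy + (∂f/∂z) dz. The components of the vector representation are exactly the entries of grad f in Cartesian coordinates:
  ∂f/∂x = -2*z^2
  ∂f/∂y = 4*y*z + 1
  ∂f/∂z = -4*x*z + 2*y^2.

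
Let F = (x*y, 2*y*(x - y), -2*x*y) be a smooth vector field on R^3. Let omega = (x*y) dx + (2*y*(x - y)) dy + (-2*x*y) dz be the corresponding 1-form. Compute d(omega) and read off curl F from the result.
d(omega) = (-2*x) dy ∧ dz + (2*y) dz ∧ dx + (-x + 2*y) dx ∧ dy; curl F = (-2*x, 2*y, -x + 2*y)

d omega = sum_{i<j} (∂f_j/∂x_i - ∂f_i/∂x_j) dx_i ∧ dx_j. Under the identification (dy ∧ dz, dz ∧ dx, dx ∧ dy) ↔ (e_x, e_y, e_z), the coefficients are exactly the components of curl F. Compute:
  ∂R/∂y - ∂Q/∂z = (-2*x) - (0) = -2*x
  ∂P/∂z - ∂R/∂x = (0) - (-2*y) = 2*y
  ∂Q/∂x - ∂P/∂y = (2*y) - (x) = -x + 2*y.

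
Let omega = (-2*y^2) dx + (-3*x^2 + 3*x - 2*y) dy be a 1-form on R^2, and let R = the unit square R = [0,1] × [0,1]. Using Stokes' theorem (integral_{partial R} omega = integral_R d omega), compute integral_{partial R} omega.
integral_(partial R) omega = 2

Stokes: integral_partial_R omega = integral_R d omega with d omega = (∂Q/∂x - ∂P/∂y) dx ∧ dy.
  ∂Q/∂x = 3 - 6*x
  ∂P/∂y = -4*y
  integrand = ∂Q/∂x - ∂P/∂y = -6*x + 4*y + 3.
Integrating over R: integral_0^1 integral_0^1 (-6*x + 4*y + 3) dx dy = 2.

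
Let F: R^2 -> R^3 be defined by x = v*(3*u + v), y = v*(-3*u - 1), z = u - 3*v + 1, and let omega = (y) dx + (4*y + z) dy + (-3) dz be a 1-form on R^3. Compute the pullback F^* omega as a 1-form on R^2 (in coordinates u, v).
F^* omega = (27*u*v^2 - 3*u*v + 18*v^2 - 3*v - 3) du + (27*u^2*v - 3*u^2 - 6*u*v^2 + 30*u*v - 4*u - 2*v^2 + 7*v + 8) dv

Using F^*(f dg) = (f ∘ F) d(g ∘ F), substitute each coordinate x_i by F_i(u, v) in f_i, and replace dx_i by d F_i = (∂F_i/∂u) du + (∂F_i/∂v) dv.
  For the x component: f_1(F) = v*(-3*u - 1); d F_1 = (3*v) du + (3*u + 2*v) dv
  For the y component: f_2(F) = -12*u*v + u - 7*v + 1; d F_2 = (-3*v) du + (-3*u - 1) dv
  For the z component: f_3(F) = -3; d F_3 = (1) du + (-3) dv
Combining and collecting du, dv coefficients:
  coeff of du: 27*u*v^2 - 3*u*v + 18*v^2 - 3*v - 3
  coeff of dv: 27*u^2*v - 3*u^2 - 6*u*v^2 + 30*u*v - 4*u - 2*v^2 + 7*v + 8
F^* omega = (27*u*v^2 - 3*u*v + 18*v^2 - 3*v - 3) du + (27*u^2*v - 3*u^2 - 6*u*v^2 + 30*u*v - 4*u - 2*v^2 + 7*v + 8) dv.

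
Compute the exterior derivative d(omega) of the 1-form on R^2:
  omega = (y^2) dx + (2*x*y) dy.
d(omega) = 0

For a 1-form omega = sum_i f_i dx_i, the exterior derivative is
  d(omega) = sum_{i < j} (∂f_j/∂x_i - ∂f_i/∂x_j) dx_i ∧ dx_j.

Assembling: d(omega) = 0.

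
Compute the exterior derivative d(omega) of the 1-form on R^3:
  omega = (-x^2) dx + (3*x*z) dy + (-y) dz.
d(omega) = (3*z) dx ∧ dy + (-3*x - 1) dy ∧ dz

For a 1-form omega = sum_i f_i dx_i, the exterior derivative is
  d(omega) = sum_{i < j} (∂f_j/∂x_i - ∂f_i/∂x_j) dx_i ∧ dx_j.
  coefficient of dx ∧ dy: ∂f_2/∂x - ∂f_1/∂y = ∂(3*x*z)/∂x - ∂(-x^2)/∂y = 3*z
  coefficient of dy ∧ dz: ∂f_3/∂y - ∂f_2/∂z = ∂(-y)/∂y - ∂(3*x*z)/∂z = -3*x - 1
Assembling: d(omega) = (3*z) dx ∧ dy + (-3*x - 1) dy ∧ dz.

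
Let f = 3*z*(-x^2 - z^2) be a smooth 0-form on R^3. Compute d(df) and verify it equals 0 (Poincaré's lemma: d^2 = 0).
d(df) = 0

Step 1: df = sum_i (∂f/∂x_i) dx_i = (-6*x*z) dx + (0) dy + (-3*x^2 - 9*z^2) dz.
Step 2: Apply d again. Using the 1-form formula, the coefficient of dx ∧ dy in d(df) is ∂^2 f/∂x ∂y - ∂^2 f/∂y ∂x = (0) - (0) = 0 (equality of mixed partials for smooth f).
Similarly for dx ∧ dz and dy ∧ dz — all coefficients vanish. So d(df) = 0.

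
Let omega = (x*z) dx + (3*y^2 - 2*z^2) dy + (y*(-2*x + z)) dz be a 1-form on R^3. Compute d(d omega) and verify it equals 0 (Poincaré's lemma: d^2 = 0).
d(d omega) = 0

Step 1: d omega = sum_{i<j} (∂f_j/∂x_i - ∂f_i/∂x_j) dx_i ∧ dx_j:
  coeff of dx ∧ dy: 0
  coeff of dx ∧ dz: -x - 2*y
  coeff of dy ∧ dz: -2*x + 5*z
Step 2: Apply d again to each 2-form coefficient. The only possible 3-form in R^3 is dx ∧ dy ∧ dz, with coefficient
  ∂(coeff of dy∧dz)/∂x - ∂(coeff of dx∧dz)/∂y + ∂(coeff of dx∧dy)/∂z
  = ∂/∂x (-2*x + 5*z) - ∂/∂y (-x - 2*y) + ∂/∂z (0).
Each of these terms simplifies to sums of mixed partials that cancel in pairs. The result is 0 (by equality of mixed partials for smooth functions — Schwarz / Clairaut).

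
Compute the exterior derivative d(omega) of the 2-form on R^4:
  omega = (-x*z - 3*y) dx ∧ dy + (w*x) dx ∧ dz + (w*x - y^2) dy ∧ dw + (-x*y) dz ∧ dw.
d(omega) = (-x) dx ∧ dy ∧ dz + (x - y) dx ∧ dz ∧ dw + (w) dx ∧ dy ∧ dw + (-x) dy ∧ dz ∧ dw

For a 2-form omega = sum_{i<j} g_{ij} dx_i ∧ dx_j, the exterior derivative is
  d(omega) = sum_{i<j} d(g_{ij}) ∧ dx_i ∧ dx_j = sum_{i<j, k} (∂g_{ij}/∂x_k) dx_k ∧ dx_i ∧ dx_j.
Expand each term, using dx_k ∧ dx_i ∧ dx_j = sgn(permutation) dx_{(a)} ∧ dx_{(b)} ∧ dx_{(c)} with (a < b < c) sorted:
  d(-x*z - 3*y) includes (∂/∂z)(-x*z - 3*y) dz = (-x) dz, which multiplied by dx ∧ dy gives (-x) dx ∧ dy ∧ dz
  d(w*x) includes (∂/∂w)(w*x) dw = (x) dw, which multiplied by dx ∧ dz gives (x) dx ∧ dz ∧ dw
  d(w*x - y^2) includes (∂/∂x)(w*x - y^2) dx = (w) dx, which multiplied by dy ∧ dw gives (w) dx ∧ dy ∧ dw
  d(-x*y) includes (∂/∂x)(-x*y) dx = (-y) dx, which multiplied by dz ∧ dw gives (-y) dx ∧ dz ∧ dw
  d(-x*y) includes (∂/∂y)(-x*y) dy = (-x) dy, which multiplied by dz ∧ dw gives (-x) dy ∧ dz ∧ dw
Collecting like 3-forms: d(omega) = (-x) dx ∧ dy ∧ dz + (x - y) dx ∧ dz ∧ dw + (w) dx ∧ dy ∧ dw + (-x) dy ∧ dz ∧ dw.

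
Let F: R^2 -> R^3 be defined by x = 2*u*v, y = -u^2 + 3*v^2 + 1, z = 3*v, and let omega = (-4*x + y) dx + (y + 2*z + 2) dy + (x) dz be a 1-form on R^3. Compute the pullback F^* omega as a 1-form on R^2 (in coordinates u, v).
F^* omega = (2*u^3 - 2*u^2*v - 22*u*v^2 - 12*u*v - 6*u + 6*v^3 + 2*v) du + (-2*u^3 - 22*u^2*v + 6*u*v^2 + 6*u*v + 2*u + 18*v^3 + 36*v^2 + 18*v) dv

Using F^*(f dg) = (f ∘ F) d(g ∘ F), substitute each coordinate x_i by F_i(u, v) in f_i, and replace dx_i by d F_i = (∂F_i/∂u) du + (∂F_i/∂v) dv.
  For the x component: f_1(F) = -u^2 - 8*u*v + 3*v^2 + 1; d F_1 = (2*v) du + (2*u) dv
  For the y component: f_2(F) = -u^2 + 3*v^2 + 6*v + 3; d F_2 = (-2*u) du + (6*v) dv
  For the z component: f_3(F) = 2*u*v; d F_3 = (0) du + (3) dv
Combining and collecting du, dv coefficients:
  coeff of du: 2*u^3 - 2*u^2*v - 22*u*v^2 - 12*u*v - 6*u + 6*v^3 + 2*v
  coeff of dv: -2*u^3 - 22*u^2*v + 6*u*v^2 + 6*u*v + 2*u + 18*v^3 + 36*v^2 + 18*v
F^* omega = (2*u^3 - 2*u^2*v - 22*u*v^2 - 12*u*v - 6*u + 6*v^3 + 2*v) du + (-2*u^3 - 22*u^2*v + 6*u*v^2 + 6*u*v + 2*u + 18*v^3 + 36*v^2 + 18*v) dv.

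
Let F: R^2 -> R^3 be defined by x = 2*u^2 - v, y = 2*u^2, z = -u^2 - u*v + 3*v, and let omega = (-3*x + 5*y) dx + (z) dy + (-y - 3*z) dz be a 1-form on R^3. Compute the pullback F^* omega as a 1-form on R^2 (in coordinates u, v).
F^* omega = (10*u^3 - 11*u^2*v - 3*u*v^2 + 42*u*v + 9*v^2) du + (-u^3 - 3*u^2*v - u^2 + 18*u*v - 30*v) dv

Using F^*(f dg) = (f ∘ F) d(g ∘ F), substitute each coordinate x_i by F_i(u, v) in f_i, and replace dx_i by d F_i = (∂F_i/∂u) du + (∂F_i/∂v) dv.
  For the x component: f_1(F) = 4*u^2 + 3*v; d F_1 = (4*u) du + (-1) dv
  For the y component: f_2(F) = -u^2 - u*v + 3*v; d F_2 = (4*u) du + (0) dv
  For the z component: f_3(F) = u^2 + 3*u*v - 9*v; d F_3 = (-2*u - v) du + (3 - u) dv
Combining and collecting du, dv coefficients:
  coeff of du: 10*u^3 - 11*u^2*v - 3*u*v^2 + 42*u*v + 9*v^2
  coeff of dv: -u^3 - 3*u^2*v - u^2 + 18*u*v - 30*v
F^* omega = (10*u^3 - 11*u^2*v - 3*u*v^2 + 42*u*v + 9*v^2) du + (-u^3 - 3*u^2*v - u^2 + 18*u*v - 30*v) dv.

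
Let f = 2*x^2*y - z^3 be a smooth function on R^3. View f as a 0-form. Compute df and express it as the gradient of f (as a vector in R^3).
df = (4*x*y) dx + (2*x^2) dy + (-3*z^2) dz; grad f = (4*x*y, 2*x^2, -3*z^2)

For a 0-form f, d f = (∂f/∂x) dx + (∂f/∂y) dy + (∂f/∂z) dz. The components of the vector representation are exactly the entries of grad f in Cartesian coordinates:
  ∂f/∂x = 4*x*y
  ∂f/∂y = 2*x^2
  ∂f/∂z = -3*z^2.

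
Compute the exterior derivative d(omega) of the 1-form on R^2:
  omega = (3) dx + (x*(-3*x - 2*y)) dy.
d(omega) = (-6*x - 2*y) dx ∧ dy

For a 1-form omega = sum_i f_i dx_i, the exterior derivative is
  d(omega) = sum_{i < j} (∂f_j/∂x_i - ∂f_i/∂x_j) dx_i ∧ dx_j.
  coefficient of dx ∧ dy: ∂f_2/∂x - ∂f_1/∂y = ∂(x*(-3*x - 2*y))/∂x - ∂(3)/∂y = -6*x - 2*y
Assembling: d(omega) = (-6*x - 2*y) dx ∧ dy.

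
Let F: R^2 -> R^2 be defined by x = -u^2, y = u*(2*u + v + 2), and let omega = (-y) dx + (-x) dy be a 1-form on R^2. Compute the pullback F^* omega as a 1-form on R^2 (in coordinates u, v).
F^* omega = (u^2*(8*u + 3*v + 6)) du + (u^3) dv

Using F^*(f dg) = (f ∘ F) d(g ∘ F), substitute each coordinate x_i by F_i(u, v) in f_i, and replace dx_i by d F_i = (∂F_i/∂u) du + (∂F_i/∂v) dv.
  For the x component: f_1(F) = u*(-2*u - v - 2); d F_1 = (-2*u) du + (0) dv
  For the y component: f_2(F) = u^2; d F_2 = (4*u + v + 2) du + (u) dv
Combining and collecting du, dv coefficients:
  coeff of du: u^2*(8*u + 3*v + 6)
  coeff of dv: u^3
F^* omega = (u^2*(8*u + 3*v + 6)) du + (u^3) dv.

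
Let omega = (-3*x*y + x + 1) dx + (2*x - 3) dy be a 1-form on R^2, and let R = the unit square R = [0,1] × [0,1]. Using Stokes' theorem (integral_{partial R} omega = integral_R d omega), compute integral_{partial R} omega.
integral_(partial R) omega = 7/2

Stokes: integral_partial_R omega = integral_R d omega with d omega = (∂Q/∂x - ∂P/∂y) dx ∧ dy.
  ∂Q/∂x = 2
  ∂P/∂y = -3*x
  integrand = ∂Q/∂x - ∂P/∂y = 3*x + 2.
Integrating over R: integral_0^1 integral_0^1 (3*x + 2) dx dy = 7/2.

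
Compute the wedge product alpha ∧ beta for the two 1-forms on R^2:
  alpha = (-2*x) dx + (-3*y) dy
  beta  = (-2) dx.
alpha ∧ beta = (-6*y) dx ∧ dy

Distribute the wedge, using dx_i ∧ dx_j = -dx_j ∧ dx_i and dx_i ∧ dx_i = 0. For each pair (i, j) with i < j, the coefficient of dx_i ∧ dx_j in alpha ∧ beta is (alpha_i * beta_j - alpha_j * beta_i). Collecting: alpha ∧ beta = (-6*y) dx ∧ dy.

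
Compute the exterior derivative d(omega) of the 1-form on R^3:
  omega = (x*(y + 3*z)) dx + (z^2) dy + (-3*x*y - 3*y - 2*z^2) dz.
d(omega) = (-x) dx ∧ dy + (-3*x - 3*y) dx ∧ dz + (-3*x - 2*z - 3) dy ∧ dz

For a 1-form omega = sum_i f_i dx_i, the exterior derivative is
  d(omega) = sum_{i < j} (∂f_j/∂x_i - ∂f_i/∂x_j) dx_i ∧ dx_j.
  coefficient of dx ∧ dy: ∂f_2/∂x - ∂f_1/∂y = ∂(z^2)/∂x - ∂(x*(y + 3*z))/∂y = -x
  coefficient of dx ∧ dz: ∂f_3/∂x - ∂f_1/∂z = ∂(-3*x*y - 3*y - 2*z^2)/∂x - ∂(x*(y + 3*z))/∂z = -3*x - 3*y
  coefficient of dy ∧ dz: ∂f_3/∂y - ∂f_2/∂z = ∂(-3*x*y - 3*y - 2*z^2)/∂y - ∂(z^2)/∂z = -3*x - 2*z - 3
Assembling: d(omega) = (-x) dx ∧ dy + (-3*x - 3*y) dx ∧ dz + (-3*x - 2*z - 3) dy ∧ dz.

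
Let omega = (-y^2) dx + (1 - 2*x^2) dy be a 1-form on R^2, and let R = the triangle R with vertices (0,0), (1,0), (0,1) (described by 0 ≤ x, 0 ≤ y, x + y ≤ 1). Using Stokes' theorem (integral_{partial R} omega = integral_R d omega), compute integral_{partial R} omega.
integral_(partial R) omega = -1/3

Stokes: integral_partial_R omega = integral_R d omega with d omega = (∂Q/∂x - ∂P/∂y) dx ∧ dy.
  ∂Q/∂x = -4*x
  ∂P/∂y = -2*y
  integrand = ∂Q/∂x - ∂P/∂y = -4*x + 2*y.
Integrating over R: integral_0^1 integral_0^{1-x} (-4*x + 2*y) dy dx = -1/3.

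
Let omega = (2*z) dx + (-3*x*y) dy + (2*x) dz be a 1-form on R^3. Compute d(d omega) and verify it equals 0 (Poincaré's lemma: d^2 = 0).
d(d omega) = 0

Step 1: d omega = sum_{i<j} (∂f_j/∂x_i - ∂f_i/∂x_j) dx_i ∧ dx_j:
  coeff of dx ∧ dy: -3*y
  coeff of dx ∧ dz: 0
  coeff of dy ∧ dz: 0
Step 2: Apply d again to each 2-form coefficient. The only possible 3-form in R^3 is dx ∧ dy ∧ dz, with coefficient
  ∂(coeff of dy∧dz)/∂x - ∂(coeff of dx∧dz)/∂y + ∂(coeff of dx∧dy)/∂z
  = ∂/∂x (0) - ∂/∂y (0) + ∂/∂z (-3*y).
Each of these terms simplifies to sums of mixed partials that cancel in pairs. The result is 0 (by equality of mixed partials for smooth functions — Schwarz / Clairaut).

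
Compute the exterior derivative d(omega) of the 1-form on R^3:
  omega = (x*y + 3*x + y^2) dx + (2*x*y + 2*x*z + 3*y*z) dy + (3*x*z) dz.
d(omega) = (-x + 2*z) dx ∧ dy + (3*z) dx ∧ dz + (-2*x - 3*y) dy ∧ dz

For a 1-form omega = sum_i f_i dx_i, the exterior derivative is
  d(omega) = sum_{i < j} (∂f_j/∂x_i - ∂f_i/∂x_j) dx_i ∧ dx_j.
  coefficient of dx ∧ dy: ∂f_2/∂x - ∂f_1/∂y = ∂(2*x*y + 2*x*z + 3*y*z)/∂x - ∂(x*y + 3*x + y^2)/∂y = -x + 2*z
  coefficient of dx ∧ dz: ∂f_3/∂x - ∂f_1/∂z = ∂(3*x*z)/∂x - ∂(x*y + 3*x + y^2)/∂z = 3*z
  coefficient of dy ∧ dz: ∂f_3/∂y - ∂f_2/∂z = ∂(3*x*z)/∂y - ∂(2*x*y + 2*x*z + 3*y*z)/∂z = -2*x - 3*y
Assembling: d(omega) = (-x + 2*z) dx ∧ dy + (3*z) dx ∧ dz + (-2*x - 3*y) dy ∧ dz.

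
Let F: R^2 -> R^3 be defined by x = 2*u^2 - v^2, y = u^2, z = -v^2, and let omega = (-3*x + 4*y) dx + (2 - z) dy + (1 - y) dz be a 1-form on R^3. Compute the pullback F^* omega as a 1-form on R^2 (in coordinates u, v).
F^* omega = (2*u*(-4*u^2 + 7*v^2 + 2)) du + (2*v*(3*u^2 - 3*v^2 - 1)) dv

Using F^*(f dg) = (f ∘ F) d(g ∘ F), substitute each coordinate x_i by F_i(u, v) in f_i, and replace dx_i by d F_i = (∂F_i/∂u) du + (∂F_i/∂v) dv.
  For the x component: f_1(F) = -2*u^2 + 3*v^2; d F_1 = (4*u) du + (-2*v) dv
  For the y component: f_2(F) = v^2 + 2; d F_2 = (2*u) du + (0) dv
  For the z component: f_3(F) = 1 - u^2; d F_3 = (0) du + (-2*v) dv
Combining and collecting du, dv coefficients:
  coeff of du: 2*u*(-4*u^2 + 7*v^2 + 2)
  coeff of dv: 2*v*(3*u^2 - 3*v^2 - 1)
F^* omega = (2*u*(-4*u^2 + 7*v^2 + 2)) du + (2*v*(3*u^2 - 3*v^2 - 1)) dv.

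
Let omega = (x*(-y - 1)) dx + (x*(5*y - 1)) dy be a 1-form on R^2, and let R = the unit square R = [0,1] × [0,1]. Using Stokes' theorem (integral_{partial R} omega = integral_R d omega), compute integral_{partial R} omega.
integral_(partial R) omega = 2

Stokes: integral_partial_R omega = integral_R d omega with d omega = (∂Q/∂x - ∂P/∂y) dx ∧ dy.
  ∂Q/∂x = 5*y - 1
  ∂P/∂y = -x
  integrand = ∂Q/∂x - ∂P/∂y = x + 5*y - 1.
Integrating over R: integral_0^1 integral_0^1 (x + 5*y - 1) dx dy = 2.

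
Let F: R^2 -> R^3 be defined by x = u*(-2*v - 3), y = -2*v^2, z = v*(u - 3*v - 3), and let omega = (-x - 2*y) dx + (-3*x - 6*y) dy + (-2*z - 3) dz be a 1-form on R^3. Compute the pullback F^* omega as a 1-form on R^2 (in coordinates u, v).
F^* omega = (-6*u*v^2 - 12*u*v - 9*u - 2*v^3 - 6*v^2 - 3*v) du + (-6*u^2*v - 6*u^2 - 14*u*v^2 - 24*u*v - 3*u - 84*v^3 - 54*v^2 + 9) dv

Using F^*(f dg) = (f ∘ F) d(g ∘ F), substitute each coordinate x_i by F_i(u, v) in f_i, and replace dx_i by d F_i = (∂F_i/∂u) du + (∂F_i/∂v) dv.
  For the x component: f_1(F) = 2*u*v + 3*u + 4*v^2; d F_1 = (-2*v - 3) du + (-2*u) dv
  For the y component: f_2(F) = 6*u*v + 9*u + 12*v^2; d F_2 = (0) du + (-4*v) dv
  For the z component: f_3(F) = -2*u*v + 6*v^2 + 6*v - 3; d F_3 = (v) du + (u - 6*v - 3) dv
Combining and collecting du, dv coefficients:
  coeff of du: -6*u*v^2 - 12*u*v - 9*u - 2*v^3 - 6*v^2 - 3*v
  coeff of dv: -6*u^2*v - 6*u^2 - 14*u*v^2 - 24*u*v - 3*u - 84*v^3 - 54*v^2 + 9
F^* omega = (-6*u*v^2 - 12*u*v - 9*u - 2*v^3 - 6*v^2 - 3*v) du + (-6*u^2*v - 6*u^2 - 14*u*v^2 - 24*u*v - 3*u - 84*v^3 - 54*v^2 + 9) dv.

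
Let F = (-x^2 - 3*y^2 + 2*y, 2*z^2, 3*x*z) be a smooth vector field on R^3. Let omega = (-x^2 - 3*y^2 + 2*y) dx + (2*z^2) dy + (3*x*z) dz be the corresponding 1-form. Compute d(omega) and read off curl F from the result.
d(omega) = (-4*z) dy ∧ dz + (-3*z) dz ∧ dx + (6*y - 2) dx ∧ dy; curl F = (-4*z, -3*z, 6*y - 2)

d omega = sum_{i<j} (∂f_j/∂x_i - ∂f_i/∂x_j) dx_i ∧ dx_j. Under the identification (dy ∧ dz, dz ∧ dx, dx ∧ dy) ↔ (e_x, e_y, e_z), the coefficients are exactly the components of curl F. Compute:
  ∂R/∂y - ∂Q/∂z = (0) - (4*z) = -4*z
  ∂P/∂z - ∂R/∂x = (0) - (3*z) = -3*z
  ∂Q/∂x - ∂P/∂y = (0) - (2 - 6*y) = 6*y - 2.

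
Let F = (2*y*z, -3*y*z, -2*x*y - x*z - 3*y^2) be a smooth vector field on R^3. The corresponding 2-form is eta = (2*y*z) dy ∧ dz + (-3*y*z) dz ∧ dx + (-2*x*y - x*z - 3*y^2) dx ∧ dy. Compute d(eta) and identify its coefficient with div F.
d(eta) = (-x - 3*z) dx ∧ dy ∧ dz; div F = -x - 3*z

For a 2-form in R^3 of the form above, applying d gives a 3-form with coefficient ∂P/∂x + ∂Q/∂y + ∂R/∂z:
  ∂P/∂x = 0
  ∂Q/∂y = -3*z
  ∂R/∂z = -x
Sum = -x - 3*z, which is exactly div F.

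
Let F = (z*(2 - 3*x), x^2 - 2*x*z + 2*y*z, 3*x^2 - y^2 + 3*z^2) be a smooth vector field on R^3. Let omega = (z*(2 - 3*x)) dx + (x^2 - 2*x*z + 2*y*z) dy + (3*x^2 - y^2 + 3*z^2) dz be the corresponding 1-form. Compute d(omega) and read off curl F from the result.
d(omega) = (2*x - 4*y) dy ∧ dz + (2 - 9*x) dz ∧ dx + (2*x - 2*z) dx ∧ dy; curl F = (2*x - 4*y, 2 - 9*x, 2*x - 2*z)

d omega = sum_{i<j} (∂f_j/∂x_i - ∂f_i/∂x_j) dx_i ∧ dx_j. Under the identification (dy ∧ dz, dz ∧ dx, dx ∧ dy) ↔ (e_x, e_y, e_z), the coefficients are exactly the components of curl F. Compute:
  ∂R/∂y - ∂Q/∂z = (-2*y) - (-2*x + 2*y) = 2*x - 4*y
  ∂P/∂z - ∂R/∂x = (2 - 3*x) - (6*x) = 2 - 9*x
  ∂Q/∂x - ∂P/∂y = (2*x - 2*z) - (0) = 2*x - 2*z.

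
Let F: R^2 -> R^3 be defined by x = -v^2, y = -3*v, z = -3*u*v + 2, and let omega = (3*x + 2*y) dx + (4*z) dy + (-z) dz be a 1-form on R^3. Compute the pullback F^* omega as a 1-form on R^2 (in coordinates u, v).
F^* omega = (3*v*(-3*u*v + 2)) du + (-9*u^2*v + 36*u*v + 6*u + 6*v^3 + 12*v^2 - 24) dv

Using F^*(f dg) = (f ∘ F) d(g ∘ F), substitute each coordinate x_i by F_i(u, v) in f_i, and replace dx_i by d F_i = (∂F_i/∂u) du + (∂F_i/∂v) dv.
  For the x component: f_1(F) = 3*v*(-v - 2); d F_1 = (0) du + (-2*v) dv
  For the y component: f_2(F) = -12*u*v + 8; d F_2 = (0) du + (-3) dv
  For the z component: f_3(F) = 3*u*v - 2; d F_3 = (-3*v) du + (-3*u) dv
Combining and collecting du, dv coefficients:
  coeff of du: 3*v*(-3*u*v + 2)
  coeff of dv: -9*u^2*v + 36*u*v + 6*u + 6*v^3 + 12*v^2 - 24
F^* omega = (3*v*(-3*u*v + 2)) du + (-9*u^2*v + 36*u*v + 6*u + 6*v^3 + 12*v^2 - 24) dv.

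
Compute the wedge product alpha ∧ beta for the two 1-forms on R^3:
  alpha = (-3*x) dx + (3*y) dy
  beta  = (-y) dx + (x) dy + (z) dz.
alpha ∧ beta = (-3*x^2 + 3*y^2) dx ∧ dy + (-3*x*z) dx ∧ dz + (3*y*z) dy ∧ dz

Distribute the wedge, using dx_i ∧ dx_j = -dx_j ∧ dx_i and dx_i ∧ dx_i = 0. For each pair (i, j) with i < j, the coefficient of dx_i ∧ dx_j in alpha ∧ beta is (alpha_i * beta_j - alpha_j * beta_i). Collecting: alpha ∧ beta = (-3*x^2 + 3*y^2) dx ∧ dy + (-3*x*z) dx ∧ dz + (3*y*z) dy ∧ dz.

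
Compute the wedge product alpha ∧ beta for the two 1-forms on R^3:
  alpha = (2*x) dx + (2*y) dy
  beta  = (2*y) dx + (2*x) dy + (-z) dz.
alpha ∧ beta = (4*x^2 - 4*y^2) dx ∧ dy + (-2*x*z) dx ∧ dz + (-2*y*z) dy ∧ dz

Distribute the wedge, using dx_i ∧ dx_j = -dx_j ∧ dx_i and dx_i ∧ dx_i = 0. For each pair (i, j) with i < j, the coefficient of dx_i ∧ dx_j in alpha ∧ beta is (alpha_i * beta_j - alpha_j * beta_i). Collecting: alpha ∧ beta = (4*x^2 - 4*y^2) dx ∧ dy + (-2*x*z) dx ∧ dz + (-2*y*z) dy ∧ dz.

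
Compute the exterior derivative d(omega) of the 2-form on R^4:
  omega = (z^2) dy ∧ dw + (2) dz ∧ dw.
d(omega) = (-2*z) dy ∧ dz ∧ dw

For a 2-form omega = sum_{i<j} g_{ij} dx_i ∧ dx_j, the exterior derivative is
  d(omega) = sum_{i<j} d(g_{ij}) ∧ dx_i ∧ dx_j = sum_{i<j, k} (∂g_{ij}/∂x_k) dx_k ∧ dx_i ∧ dx_j.
Expand each term, using dx_k ∧ dx_i ∧ dx_j = sgn(permutation) dx_{(a)} ∧ dx_{(b)} ∧ dx_{(c)} with (a < b < c) sorted:
  d(z^2) includes (∂/∂z)(z^2) dz = (2*z) dz, which multiplied by dy ∧ dw gives (-2*z) dy ∧ dz ∧ dw
Collecting like 3-forms: d(omega) = (-2*z) dy ∧ dz ∧ dw.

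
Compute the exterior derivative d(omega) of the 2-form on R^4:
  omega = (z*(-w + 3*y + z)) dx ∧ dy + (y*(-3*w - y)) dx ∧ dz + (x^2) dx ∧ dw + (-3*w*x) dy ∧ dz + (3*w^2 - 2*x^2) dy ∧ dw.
d(omega) = (-w + 5*y + 2*z) dx ∧ dy ∧ dz + (-4*x - z) dx ∧ dy ∧ dw + (-3*y) dx ∧ dz ∧ dw + (-3*x) dy ∧ dz ∧ dw

For a 2-form omega = sum_{i<j} g_{ij} dx_i ∧ dx_j, the exterior derivative is
  d(omega) = sum_{i<j} d(g_{ij}) ∧ dx_i ∧ dx_j = sum_{i<j, k} (∂g_{ij}/∂x_k) dx_k ∧ dx_i ∧ dx_j.
Expand each term, using dx_k ∧ dx_i ∧ dx_j = sgn(permutation) dx_{(a)} ∧ dx_{(b)} ∧ dx_{(c)} with (a < b < c) sorted:
  d(z*(-w + 3*y + z)) includes (∂/∂z)(z*(-w + 3*y + z)) dz = (-w + 3*y + 2*z) dz, which multiplied by dx ∧ dy gives (-w + 3*y + 2*z) dx ∧ dy ∧ dz
  d(z*(-w + 3*y + z)) includes (∂/∂w)(z*(-w + 3*y + z)) dw = (-z) dw, which multiplied by dx ∧ dy gives (-z) dx ∧ dy ∧ dw
  d(y*(-3*w - y)) includes (∂/∂y)(y*(-3*w - y)) dy = (-3*w - 2*y) dy, which multiplied by dx ∧ dz gives (3*w + 2*y) dx ∧ dy ∧ dz
  d(y*(-3*w - y)) includes (∂/∂w)(y*(-3*w - y)) dw = (-3*y) dw, which multiplied by dx ∧ dz gives (-3*y) dx ∧ dz ∧ dw
  d(-3*w*x) includes (∂/∂x)(-3*w*x) dx = (-3*w) dx, which multiplied by dy ∧ dz gives (-3*w) dx ∧ dy ∧ dz
  d(-3*w*x) includes (∂/∂w)(-3*w*x) dw = (-3*x) dw, which multiplied by dy ∧ dz gives (-3*x) dy ∧ dz ∧ dw
  d(3*w^2 - 2*x^2) includes (∂/∂x)(3*w^2 - 2*x^2) dx = (-4*x) dx, which multiplied by dy ∧ dw gives (-4*x) dx ∧ dy ∧ dw
Collecting like 3-forms: d(omega) = (-w + 5*y + 2*z) dx ∧ dy ∧ dz + (-4*x - z) dx ∧ dy ∧ dw + (-3*y) dx ∧ dz ∧ dw + (-3*x) dy ∧ dz ∧ dw.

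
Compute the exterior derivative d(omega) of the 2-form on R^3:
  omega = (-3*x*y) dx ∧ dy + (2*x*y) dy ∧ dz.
d(omega) = (2*y) dx ∧ dy ∧ dz

For a 2-form omega = sum_{i<j} g_{ij} dx_i ∧ dx_j, the exterior derivative is
  d(omega) = sum_{i<j} d(g_{ij}) ∧ dx_i ∧ dx_j = sum_{i<j, k} (∂g_{ij}/∂x_k) dx_k ∧ dx_i ∧ dx_j.
Expand each term, using dx_k ∧ dx_i ∧ dx_j = sgn(permutation) dx_{(a)} ∧ dx_{(b)} ∧ dx_{(c)} with (a < b < c) sorted:
  d(2*x*y) includes (∂/∂x)(2*x*y) dx = (2*y) dx, which multiplied by dy ∧ dz gives (2*y) dx ∧ dy ∧ dz
Collecting like 3-forms: d(omega) = (2*y) dx ∧ dy ∧ dz.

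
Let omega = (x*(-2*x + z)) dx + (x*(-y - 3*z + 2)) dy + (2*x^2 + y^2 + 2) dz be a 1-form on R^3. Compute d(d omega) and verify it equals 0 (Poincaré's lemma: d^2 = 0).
d(d omega) = 0

Step 1: d omega = sum_{i<j} (∂f_j/∂x_i - ∂f_i/∂x_j) dx_i ∧ dx_j:
  coeff of dx ∧ dy: -y - 3*z + 2
  coeff of dx ∧ dz: 3*x
  coeff of dy ∧ dz: 3*x + 2*y
Step 2: Apply d again to each 2-form coefficient. The only possible 3-form in R^3 is dx ∧ dy ∧ dz, with coefficient
  ∂(coeff of dy∧dz)/∂x - ∂(coeff of dx∧dz)/∂y + ∂(coeff of dx∧dy)/∂z
  = ∂/∂x (3*x + 2*y) - ∂/∂y (3*x) + ∂/∂z (-y - 3*z + 2).
Each of these terms simplifies to sums of mixed partials that cancel in pairs. The result is 0 (by equality of mixed partials for smooth functions — Schwarz / Clairaut).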